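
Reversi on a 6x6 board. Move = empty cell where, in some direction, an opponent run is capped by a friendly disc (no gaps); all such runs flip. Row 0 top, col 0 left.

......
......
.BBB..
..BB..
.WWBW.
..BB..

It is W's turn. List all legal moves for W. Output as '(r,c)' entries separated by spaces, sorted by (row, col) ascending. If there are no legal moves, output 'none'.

Answer: (1,1) (1,2) (1,4) (2,4)

Derivation:
(1,0): no bracket -> illegal
(1,1): flips 2 -> legal
(1,2): flips 2 -> legal
(1,3): no bracket -> illegal
(1,4): flips 2 -> legal
(2,0): no bracket -> illegal
(2,4): flips 1 -> legal
(3,0): no bracket -> illegal
(3,1): no bracket -> illegal
(3,4): no bracket -> illegal
(5,1): no bracket -> illegal
(5,4): no bracket -> illegal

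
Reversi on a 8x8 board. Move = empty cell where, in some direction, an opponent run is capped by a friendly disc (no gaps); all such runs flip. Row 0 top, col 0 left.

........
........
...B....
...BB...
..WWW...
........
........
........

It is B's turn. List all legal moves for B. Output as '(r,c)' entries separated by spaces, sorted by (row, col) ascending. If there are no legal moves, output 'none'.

Answer: (5,1) (5,2) (5,3) (5,4) (5,5)

Derivation:
(3,1): no bracket -> illegal
(3,2): no bracket -> illegal
(3,5): no bracket -> illegal
(4,1): no bracket -> illegal
(4,5): no bracket -> illegal
(5,1): flips 1 -> legal
(5,2): flips 1 -> legal
(5,3): flips 1 -> legal
(5,4): flips 1 -> legal
(5,5): flips 1 -> legal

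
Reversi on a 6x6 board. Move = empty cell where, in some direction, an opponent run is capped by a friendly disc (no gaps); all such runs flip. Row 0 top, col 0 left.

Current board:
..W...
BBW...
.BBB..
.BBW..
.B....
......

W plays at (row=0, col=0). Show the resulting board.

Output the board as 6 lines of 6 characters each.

Answer: W.W...
BWW...
.BWB..
.BBW..
.B....
......

Derivation:
Place W at (0,0); scan 8 dirs for brackets.
Dir NW: edge -> no flip
Dir N: edge -> no flip
Dir NE: edge -> no flip
Dir W: edge -> no flip
Dir E: first cell '.' (not opp) -> no flip
Dir SW: edge -> no flip
Dir S: opp run (1,0), next='.' -> no flip
Dir SE: opp run (1,1) (2,2) capped by W -> flip
All flips: (1,1) (2,2)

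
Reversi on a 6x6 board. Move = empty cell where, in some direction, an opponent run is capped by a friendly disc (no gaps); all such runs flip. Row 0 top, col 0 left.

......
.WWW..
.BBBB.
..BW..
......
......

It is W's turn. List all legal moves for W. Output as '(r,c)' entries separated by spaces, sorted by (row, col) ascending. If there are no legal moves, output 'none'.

Answer: (1,5) (3,0) (3,1) (3,4) (3,5) (4,2)

Derivation:
(1,0): no bracket -> illegal
(1,4): no bracket -> illegal
(1,5): flips 1 -> legal
(2,0): no bracket -> illegal
(2,5): no bracket -> illegal
(3,0): flips 1 -> legal
(3,1): flips 3 -> legal
(3,4): flips 1 -> legal
(3,5): flips 1 -> legal
(4,1): no bracket -> illegal
(4,2): flips 2 -> legal
(4,3): no bracket -> illegal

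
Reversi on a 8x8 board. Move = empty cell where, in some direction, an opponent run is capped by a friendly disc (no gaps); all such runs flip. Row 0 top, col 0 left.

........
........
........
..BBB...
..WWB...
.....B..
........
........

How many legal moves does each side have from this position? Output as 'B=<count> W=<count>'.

-- B to move --
(3,1): no bracket -> illegal
(4,1): flips 2 -> legal
(5,1): flips 1 -> legal
(5,2): flips 2 -> legal
(5,3): flips 1 -> legal
(5,4): flips 1 -> legal
B mobility = 5
-- W to move --
(2,1): flips 1 -> legal
(2,2): flips 1 -> legal
(2,3): flips 1 -> legal
(2,4): flips 1 -> legal
(2,5): flips 1 -> legal
(3,1): no bracket -> illegal
(3,5): no bracket -> illegal
(4,1): no bracket -> illegal
(4,5): flips 1 -> legal
(4,6): no bracket -> illegal
(5,3): no bracket -> illegal
(5,4): no bracket -> illegal
(5,6): no bracket -> illegal
(6,4): no bracket -> illegal
(6,5): no bracket -> illegal
(6,6): no bracket -> illegal
W mobility = 6

Answer: B=5 W=6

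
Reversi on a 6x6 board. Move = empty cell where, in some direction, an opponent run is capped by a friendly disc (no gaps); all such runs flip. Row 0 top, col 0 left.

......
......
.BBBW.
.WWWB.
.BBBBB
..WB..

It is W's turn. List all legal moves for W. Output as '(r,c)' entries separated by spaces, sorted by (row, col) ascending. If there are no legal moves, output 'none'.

(1,0): flips 1 -> legal
(1,1): flips 2 -> legal
(1,2): flips 1 -> legal
(1,3): flips 2 -> legal
(1,4): flips 1 -> legal
(2,0): flips 3 -> legal
(2,5): flips 2 -> legal
(3,0): flips 1 -> legal
(3,5): flips 1 -> legal
(4,0): no bracket -> illegal
(5,0): flips 1 -> legal
(5,1): flips 2 -> legal
(5,4): flips 4 -> legal
(5,5): flips 1 -> legal

Answer: (1,0) (1,1) (1,2) (1,3) (1,4) (2,0) (2,5) (3,0) (3,5) (5,0) (5,1) (5,4) (5,5)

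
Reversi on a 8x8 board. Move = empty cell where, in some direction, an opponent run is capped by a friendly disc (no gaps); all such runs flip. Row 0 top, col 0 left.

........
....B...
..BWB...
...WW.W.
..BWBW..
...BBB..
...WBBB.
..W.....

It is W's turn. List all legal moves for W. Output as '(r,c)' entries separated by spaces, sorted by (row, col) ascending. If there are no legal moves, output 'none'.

Answer: (0,4) (0,5) (1,1) (1,5) (2,1) (2,5) (4,1) (5,1) (6,7) (7,4) (7,5) (7,6) (7,7)

Derivation:
(0,3): no bracket -> illegal
(0,4): flips 2 -> legal
(0,5): flips 1 -> legal
(1,1): flips 1 -> legal
(1,2): no bracket -> illegal
(1,3): no bracket -> illegal
(1,5): flips 1 -> legal
(2,1): flips 1 -> legal
(2,5): flips 1 -> legal
(3,1): no bracket -> illegal
(3,2): no bracket -> illegal
(3,5): no bracket -> illegal
(4,1): flips 1 -> legal
(4,6): no bracket -> illegal
(5,1): flips 1 -> legal
(5,2): no bracket -> illegal
(5,6): no bracket -> illegal
(5,7): no bracket -> illegal
(6,2): no bracket -> illegal
(6,7): flips 3 -> legal
(7,3): no bracket -> illegal
(7,4): flips 3 -> legal
(7,5): flips 2 -> legal
(7,6): flips 2 -> legal
(7,7): flips 3 -> legal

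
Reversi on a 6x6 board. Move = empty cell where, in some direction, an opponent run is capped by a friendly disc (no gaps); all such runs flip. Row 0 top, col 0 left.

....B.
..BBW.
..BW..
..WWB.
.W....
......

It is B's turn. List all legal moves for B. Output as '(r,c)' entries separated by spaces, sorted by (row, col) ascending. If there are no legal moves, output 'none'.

Answer: (1,5) (2,4) (3,1) (4,2) (4,3) (4,4)

Derivation:
(0,3): no bracket -> illegal
(0,5): no bracket -> illegal
(1,5): flips 1 -> legal
(2,1): no bracket -> illegal
(2,4): flips 2 -> legal
(2,5): no bracket -> illegal
(3,0): no bracket -> illegal
(3,1): flips 2 -> legal
(4,0): no bracket -> illegal
(4,2): flips 1 -> legal
(4,3): flips 2 -> legal
(4,4): flips 1 -> legal
(5,0): no bracket -> illegal
(5,1): no bracket -> illegal
(5,2): no bracket -> illegal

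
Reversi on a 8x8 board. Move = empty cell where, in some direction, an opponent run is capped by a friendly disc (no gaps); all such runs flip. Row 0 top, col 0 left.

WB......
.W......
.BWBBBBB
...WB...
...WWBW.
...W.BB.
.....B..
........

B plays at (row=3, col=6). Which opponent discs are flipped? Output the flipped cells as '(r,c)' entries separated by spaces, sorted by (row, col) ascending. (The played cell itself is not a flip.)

Answer: (4,6)

Derivation:
Dir NW: first cell 'B' (not opp) -> no flip
Dir N: first cell 'B' (not opp) -> no flip
Dir NE: first cell 'B' (not opp) -> no flip
Dir W: first cell '.' (not opp) -> no flip
Dir E: first cell '.' (not opp) -> no flip
Dir SW: first cell 'B' (not opp) -> no flip
Dir S: opp run (4,6) capped by B -> flip
Dir SE: first cell '.' (not opp) -> no flip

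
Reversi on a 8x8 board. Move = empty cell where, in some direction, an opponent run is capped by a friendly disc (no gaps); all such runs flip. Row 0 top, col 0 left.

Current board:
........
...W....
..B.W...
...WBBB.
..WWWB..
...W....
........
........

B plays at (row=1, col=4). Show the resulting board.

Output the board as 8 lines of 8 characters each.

Place B at (1,4); scan 8 dirs for brackets.
Dir NW: first cell '.' (not opp) -> no flip
Dir N: first cell '.' (not opp) -> no flip
Dir NE: first cell '.' (not opp) -> no flip
Dir W: opp run (1,3), next='.' -> no flip
Dir E: first cell '.' (not opp) -> no flip
Dir SW: first cell '.' (not opp) -> no flip
Dir S: opp run (2,4) capped by B -> flip
Dir SE: first cell '.' (not opp) -> no flip
All flips: (2,4)

Answer: ........
...WB...
..B.B...
...WBBB.
..WWWB..
...W....
........
........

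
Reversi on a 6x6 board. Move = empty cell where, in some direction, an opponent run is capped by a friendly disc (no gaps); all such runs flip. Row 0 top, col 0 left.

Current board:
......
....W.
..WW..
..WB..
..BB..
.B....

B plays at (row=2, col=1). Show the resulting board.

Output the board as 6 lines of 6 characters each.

Answer: ......
....W.
.BWW..
..BB..
..BB..
.B....

Derivation:
Place B at (2,1); scan 8 dirs for brackets.
Dir NW: first cell '.' (not opp) -> no flip
Dir N: first cell '.' (not opp) -> no flip
Dir NE: first cell '.' (not opp) -> no flip
Dir W: first cell '.' (not opp) -> no flip
Dir E: opp run (2,2) (2,3), next='.' -> no flip
Dir SW: first cell '.' (not opp) -> no flip
Dir S: first cell '.' (not opp) -> no flip
Dir SE: opp run (3,2) capped by B -> flip
All flips: (3,2)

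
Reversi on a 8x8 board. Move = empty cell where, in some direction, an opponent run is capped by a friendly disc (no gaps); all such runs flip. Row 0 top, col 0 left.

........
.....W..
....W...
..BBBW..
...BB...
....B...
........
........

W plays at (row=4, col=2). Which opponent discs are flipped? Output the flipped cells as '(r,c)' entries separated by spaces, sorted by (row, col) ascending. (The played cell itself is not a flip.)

Dir NW: first cell '.' (not opp) -> no flip
Dir N: opp run (3,2), next='.' -> no flip
Dir NE: opp run (3,3) capped by W -> flip
Dir W: first cell '.' (not opp) -> no flip
Dir E: opp run (4,3) (4,4), next='.' -> no flip
Dir SW: first cell '.' (not opp) -> no flip
Dir S: first cell '.' (not opp) -> no flip
Dir SE: first cell '.' (not opp) -> no flip

Answer: (3,3)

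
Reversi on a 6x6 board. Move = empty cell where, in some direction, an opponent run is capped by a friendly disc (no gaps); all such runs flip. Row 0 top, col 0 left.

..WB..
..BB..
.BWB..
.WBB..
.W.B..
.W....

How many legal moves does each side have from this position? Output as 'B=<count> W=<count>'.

Answer: B=5 W=8

Derivation:
-- B to move --
(0,1): flips 1 -> legal
(1,1): flips 1 -> legal
(2,0): no bracket -> illegal
(3,0): flips 1 -> legal
(4,0): flips 2 -> legal
(4,2): no bracket -> illegal
(5,0): flips 1 -> legal
(5,2): no bracket -> illegal
B mobility = 5
-- W to move --
(0,1): no bracket -> illegal
(0,4): flips 2 -> legal
(1,0): no bracket -> illegal
(1,1): flips 1 -> legal
(1,4): flips 2 -> legal
(2,0): flips 1 -> legal
(2,4): flips 2 -> legal
(3,0): no bracket -> illegal
(3,4): flips 2 -> legal
(4,2): flips 1 -> legal
(4,4): flips 1 -> legal
(5,2): no bracket -> illegal
(5,3): no bracket -> illegal
(5,4): no bracket -> illegal
W mobility = 8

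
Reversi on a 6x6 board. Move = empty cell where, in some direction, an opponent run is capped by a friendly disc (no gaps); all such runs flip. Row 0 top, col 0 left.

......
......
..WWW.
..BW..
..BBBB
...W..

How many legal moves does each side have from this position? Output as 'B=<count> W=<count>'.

-- B to move --
(1,1): flips 2 -> legal
(1,2): flips 1 -> legal
(1,3): flips 2 -> legal
(1,4): flips 1 -> legal
(1,5): flips 2 -> legal
(2,1): no bracket -> illegal
(2,5): no bracket -> illegal
(3,1): no bracket -> illegal
(3,4): flips 1 -> legal
(3,5): no bracket -> illegal
(5,2): no bracket -> illegal
(5,4): no bracket -> illegal
B mobility = 6
-- W to move --
(2,1): no bracket -> illegal
(3,1): flips 2 -> legal
(3,4): no bracket -> illegal
(3,5): flips 1 -> legal
(4,1): flips 1 -> legal
(5,1): flips 1 -> legal
(5,2): flips 2 -> legal
(5,4): no bracket -> illegal
(5,5): flips 1 -> legal
W mobility = 6

Answer: B=6 W=6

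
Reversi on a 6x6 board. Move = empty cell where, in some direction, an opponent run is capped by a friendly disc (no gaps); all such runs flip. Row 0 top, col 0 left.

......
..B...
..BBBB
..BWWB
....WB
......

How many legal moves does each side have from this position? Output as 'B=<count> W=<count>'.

-- B to move --
(4,2): flips 1 -> legal
(4,3): flips 3 -> legal
(5,3): flips 1 -> legal
(5,4): flips 2 -> legal
(5,5): flips 2 -> legal
B mobility = 5
-- W to move --
(0,1): flips 2 -> legal
(0,2): no bracket -> illegal
(0,3): no bracket -> illegal
(1,1): flips 1 -> legal
(1,3): flips 1 -> legal
(1,4): flips 1 -> legal
(1,5): flips 1 -> legal
(2,1): no bracket -> illegal
(3,1): flips 1 -> legal
(4,1): no bracket -> illegal
(4,2): no bracket -> illegal
(4,3): no bracket -> illegal
(5,4): no bracket -> illegal
(5,5): no bracket -> illegal
W mobility = 6

Answer: B=5 W=6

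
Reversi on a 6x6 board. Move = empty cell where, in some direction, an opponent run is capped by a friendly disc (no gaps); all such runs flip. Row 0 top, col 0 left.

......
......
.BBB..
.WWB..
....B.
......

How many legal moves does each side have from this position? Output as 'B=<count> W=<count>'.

Answer: B=5 W=6

Derivation:
-- B to move --
(2,0): no bracket -> illegal
(3,0): flips 2 -> legal
(4,0): flips 1 -> legal
(4,1): flips 2 -> legal
(4,2): flips 1 -> legal
(4,3): flips 1 -> legal
B mobility = 5
-- W to move --
(1,0): flips 1 -> legal
(1,1): flips 1 -> legal
(1,2): flips 1 -> legal
(1,3): flips 1 -> legal
(1,4): flips 1 -> legal
(2,0): no bracket -> illegal
(2,4): no bracket -> illegal
(3,0): no bracket -> illegal
(3,4): flips 1 -> legal
(3,5): no bracket -> illegal
(4,2): no bracket -> illegal
(4,3): no bracket -> illegal
(4,5): no bracket -> illegal
(5,3): no bracket -> illegal
(5,4): no bracket -> illegal
(5,5): no bracket -> illegal
W mobility = 6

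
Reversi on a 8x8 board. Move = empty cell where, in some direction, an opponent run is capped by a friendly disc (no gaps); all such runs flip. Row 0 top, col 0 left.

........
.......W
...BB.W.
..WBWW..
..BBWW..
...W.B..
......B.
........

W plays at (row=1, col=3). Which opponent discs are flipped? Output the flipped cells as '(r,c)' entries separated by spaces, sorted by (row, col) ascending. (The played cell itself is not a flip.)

Answer: (2,3) (2,4) (3,3) (4,3)

Derivation:
Dir NW: first cell '.' (not opp) -> no flip
Dir N: first cell '.' (not opp) -> no flip
Dir NE: first cell '.' (not opp) -> no flip
Dir W: first cell '.' (not opp) -> no flip
Dir E: first cell '.' (not opp) -> no flip
Dir SW: first cell '.' (not opp) -> no flip
Dir S: opp run (2,3) (3,3) (4,3) capped by W -> flip
Dir SE: opp run (2,4) capped by W -> flip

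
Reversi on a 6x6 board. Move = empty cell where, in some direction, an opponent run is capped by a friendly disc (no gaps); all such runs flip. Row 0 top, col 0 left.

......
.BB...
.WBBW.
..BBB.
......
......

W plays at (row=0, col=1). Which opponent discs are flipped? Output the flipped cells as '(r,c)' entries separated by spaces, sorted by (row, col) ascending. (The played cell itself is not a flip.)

Dir NW: edge -> no flip
Dir N: edge -> no flip
Dir NE: edge -> no flip
Dir W: first cell '.' (not opp) -> no flip
Dir E: first cell '.' (not opp) -> no flip
Dir SW: first cell '.' (not opp) -> no flip
Dir S: opp run (1,1) capped by W -> flip
Dir SE: opp run (1,2) (2,3) (3,4), next='.' -> no flip

Answer: (1,1)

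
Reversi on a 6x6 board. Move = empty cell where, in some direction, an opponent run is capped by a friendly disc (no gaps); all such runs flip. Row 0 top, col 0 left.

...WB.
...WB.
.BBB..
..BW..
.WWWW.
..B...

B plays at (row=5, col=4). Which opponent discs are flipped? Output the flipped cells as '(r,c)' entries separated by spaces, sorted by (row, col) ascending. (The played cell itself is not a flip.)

Answer: (4,3)

Derivation:
Dir NW: opp run (4,3) capped by B -> flip
Dir N: opp run (4,4), next='.' -> no flip
Dir NE: first cell '.' (not opp) -> no flip
Dir W: first cell '.' (not opp) -> no flip
Dir E: first cell '.' (not opp) -> no flip
Dir SW: edge -> no flip
Dir S: edge -> no flip
Dir SE: edge -> no flip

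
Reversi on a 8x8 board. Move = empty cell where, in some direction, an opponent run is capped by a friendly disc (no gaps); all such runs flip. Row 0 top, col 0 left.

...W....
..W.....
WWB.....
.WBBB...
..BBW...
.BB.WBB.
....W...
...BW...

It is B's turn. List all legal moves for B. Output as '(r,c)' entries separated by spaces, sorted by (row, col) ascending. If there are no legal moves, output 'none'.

Answer: (0,2) (1,0) (3,0) (4,0) (4,5) (5,3) (6,5) (7,5)

Derivation:
(0,1): no bracket -> illegal
(0,2): flips 1 -> legal
(0,4): no bracket -> illegal
(1,0): flips 1 -> legal
(1,1): no bracket -> illegal
(1,3): no bracket -> illegal
(1,4): no bracket -> illegal
(2,3): no bracket -> illegal
(3,0): flips 1 -> legal
(3,5): no bracket -> illegal
(4,0): flips 1 -> legal
(4,1): no bracket -> illegal
(4,5): flips 1 -> legal
(5,3): flips 1 -> legal
(6,3): no bracket -> illegal
(6,5): flips 1 -> legal
(7,5): flips 1 -> legal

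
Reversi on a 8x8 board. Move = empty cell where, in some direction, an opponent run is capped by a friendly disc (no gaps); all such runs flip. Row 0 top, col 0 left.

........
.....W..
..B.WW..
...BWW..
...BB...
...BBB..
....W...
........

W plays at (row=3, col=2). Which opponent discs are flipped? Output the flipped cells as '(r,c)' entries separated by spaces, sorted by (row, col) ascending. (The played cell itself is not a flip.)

Answer: (3,3)

Derivation:
Dir NW: first cell '.' (not opp) -> no flip
Dir N: opp run (2,2), next='.' -> no flip
Dir NE: first cell '.' (not opp) -> no flip
Dir W: first cell '.' (not opp) -> no flip
Dir E: opp run (3,3) capped by W -> flip
Dir SW: first cell '.' (not opp) -> no flip
Dir S: first cell '.' (not opp) -> no flip
Dir SE: opp run (4,3) (5,4), next='.' -> no flip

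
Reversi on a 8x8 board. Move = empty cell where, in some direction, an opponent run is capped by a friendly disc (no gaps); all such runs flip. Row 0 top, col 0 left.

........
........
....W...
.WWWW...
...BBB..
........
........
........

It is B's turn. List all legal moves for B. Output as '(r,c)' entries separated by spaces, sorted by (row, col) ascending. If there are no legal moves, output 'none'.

(1,3): no bracket -> illegal
(1,4): flips 2 -> legal
(1,5): no bracket -> illegal
(2,0): no bracket -> illegal
(2,1): flips 1 -> legal
(2,2): flips 1 -> legal
(2,3): flips 2 -> legal
(2,5): flips 1 -> legal
(3,0): no bracket -> illegal
(3,5): no bracket -> illegal
(4,0): no bracket -> illegal
(4,1): no bracket -> illegal
(4,2): no bracket -> illegal

Answer: (1,4) (2,1) (2,2) (2,3) (2,5)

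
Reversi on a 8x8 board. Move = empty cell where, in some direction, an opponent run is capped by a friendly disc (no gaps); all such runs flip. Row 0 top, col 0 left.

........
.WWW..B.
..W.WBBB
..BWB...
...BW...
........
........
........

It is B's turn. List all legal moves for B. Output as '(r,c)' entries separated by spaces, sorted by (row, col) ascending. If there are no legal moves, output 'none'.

(0,0): no bracket -> illegal
(0,1): no bracket -> illegal
(0,2): flips 2 -> legal
(0,3): no bracket -> illegal
(0,4): no bracket -> illegal
(1,0): no bracket -> illegal
(1,4): flips 1 -> legal
(1,5): no bracket -> illegal
(2,0): no bracket -> illegal
(2,1): no bracket -> illegal
(2,3): flips 2 -> legal
(3,1): no bracket -> illegal
(3,5): no bracket -> illegal
(4,2): no bracket -> illegal
(4,5): flips 1 -> legal
(5,3): no bracket -> illegal
(5,4): flips 1 -> legal
(5,5): no bracket -> illegal

Answer: (0,2) (1,4) (2,3) (4,5) (5,4)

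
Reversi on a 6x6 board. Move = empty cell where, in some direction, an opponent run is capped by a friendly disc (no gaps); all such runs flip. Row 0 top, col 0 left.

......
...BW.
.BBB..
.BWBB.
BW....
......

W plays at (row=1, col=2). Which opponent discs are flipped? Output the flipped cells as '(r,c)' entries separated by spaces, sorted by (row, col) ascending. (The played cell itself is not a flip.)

Answer: (1,3) (2,2)

Derivation:
Dir NW: first cell '.' (not opp) -> no flip
Dir N: first cell '.' (not opp) -> no flip
Dir NE: first cell '.' (not opp) -> no flip
Dir W: first cell '.' (not opp) -> no flip
Dir E: opp run (1,3) capped by W -> flip
Dir SW: opp run (2,1), next='.' -> no flip
Dir S: opp run (2,2) capped by W -> flip
Dir SE: opp run (2,3) (3,4), next='.' -> no flip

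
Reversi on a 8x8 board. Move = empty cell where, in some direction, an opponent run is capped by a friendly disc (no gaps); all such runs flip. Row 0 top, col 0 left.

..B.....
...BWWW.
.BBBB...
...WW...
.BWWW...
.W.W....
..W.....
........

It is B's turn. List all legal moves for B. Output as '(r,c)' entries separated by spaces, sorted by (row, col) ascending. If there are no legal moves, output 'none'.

(0,3): no bracket -> illegal
(0,4): flips 1 -> legal
(0,5): flips 1 -> legal
(0,6): flips 1 -> legal
(0,7): no bracket -> illegal
(1,7): flips 3 -> legal
(2,5): no bracket -> illegal
(2,6): no bracket -> illegal
(2,7): no bracket -> illegal
(3,1): no bracket -> illegal
(3,2): no bracket -> illegal
(3,5): no bracket -> illegal
(4,0): no bracket -> illegal
(4,5): flips 4 -> legal
(5,0): no bracket -> illegal
(5,2): no bracket -> illegal
(5,4): flips 2 -> legal
(5,5): flips 2 -> legal
(6,0): flips 3 -> legal
(6,1): flips 1 -> legal
(6,3): flips 3 -> legal
(6,4): no bracket -> illegal
(7,1): no bracket -> illegal
(7,2): no bracket -> illegal
(7,3): no bracket -> illegal

Answer: (0,4) (0,5) (0,6) (1,7) (4,5) (5,4) (5,5) (6,0) (6,1) (6,3)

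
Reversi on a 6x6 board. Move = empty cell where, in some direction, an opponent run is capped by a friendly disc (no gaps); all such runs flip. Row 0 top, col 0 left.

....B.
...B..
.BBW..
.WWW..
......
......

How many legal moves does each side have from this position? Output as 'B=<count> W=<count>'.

-- B to move --
(1,2): no bracket -> illegal
(1,4): no bracket -> illegal
(2,0): no bracket -> illegal
(2,4): flips 1 -> legal
(3,0): no bracket -> illegal
(3,4): no bracket -> illegal
(4,0): flips 1 -> legal
(4,1): flips 1 -> legal
(4,2): flips 1 -> legal
(4,3): flips 3 -> legal
(4,4): flips 1 -> legal
B mobility = 6
-- W to move --
(0,2): no bracket -> illegal
(0,3): flips 1 -> legal
(0,5): no bracket -> illegal
(1,0): flips 1 -> legal
(1,1): flips 2 -> legal
(1,2): flips 1 -> legal
(1,4): no bracket -> illegal
(1,5): no bracket -> illegal
(2,0): flips 2 -> legal
(2,4): no bracket -> illegal
(3,0): no bracket -> illegal
W mobility = 5

Answer: B=6 W=5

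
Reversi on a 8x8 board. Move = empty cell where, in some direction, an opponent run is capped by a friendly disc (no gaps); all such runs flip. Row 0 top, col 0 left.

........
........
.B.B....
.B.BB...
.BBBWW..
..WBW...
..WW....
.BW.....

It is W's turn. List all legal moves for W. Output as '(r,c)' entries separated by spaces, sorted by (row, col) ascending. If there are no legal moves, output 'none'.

Answer: (1,2) (1,3) (2,2) (2,4) (2,5) (3,0) (3,2) (4,0) (7,0)

Derivation:
(1,0): no bracket -> illegal
(1,1): no bracket -> illegal
(1,2): flips 2 -> legal
(1,3): flips 4 -> legal
(1,4): no bracket -> illegal
(2,0): no bracket -> illegal
(2,2): flips 1 -> legal
(2,4): flips 1 -> legal
(2,5): flips 2 -> legal
(3,0): flips 1 -> legal
(3,2): flips 2 -> legal
(3,5): no bracket -> illegal
(4,0): flips 3 -> legal
(5,0): no bracket -> illegal
(5,1): no bracket -> illegal
(6,0): no bracket -> illegal
(6,1): no bracket -> illegal
(6,4): no bracket -> illegal
(7,0): flips 1 -> legal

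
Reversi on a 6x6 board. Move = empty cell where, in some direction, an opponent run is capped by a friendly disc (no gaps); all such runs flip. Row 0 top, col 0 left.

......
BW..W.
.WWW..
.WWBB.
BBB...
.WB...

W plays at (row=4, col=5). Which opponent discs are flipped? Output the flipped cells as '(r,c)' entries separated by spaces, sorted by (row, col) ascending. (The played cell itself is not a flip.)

Answer: (3,4)

Derivation:
Dir NW: opp run (3,4) capped by W -> flip
Dir N: first cell '.' (not opp) -> no flip
Dir NE: edge -> no flip
Dir W: first cell '.' (not opp) -> no flip
Dir E: edge -> no flip
Dir SW: first cell '.' (not opp) -> no flip
Dir S: first cell '.' (not opp) -> no flip
Dir SE: edge -> no flip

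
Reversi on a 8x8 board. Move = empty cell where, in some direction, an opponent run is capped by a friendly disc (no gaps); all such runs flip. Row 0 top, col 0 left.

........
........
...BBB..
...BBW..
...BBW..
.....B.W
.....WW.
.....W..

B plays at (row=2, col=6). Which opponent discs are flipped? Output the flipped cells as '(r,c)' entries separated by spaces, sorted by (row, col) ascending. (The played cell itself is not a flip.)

Dir NW: first cell '.' (not opp) -> no flip
Dir N: first cell '.' (not opp) -> no flip
Dir NE: first cell '.' (not opp) -> no flip
Dir W: first cell 'B' (not opp) -> no flip
Dir E: first cell '.' (not opp) -> no flip
Dir SW: opp run (3,5) capped by B -> flip
Dir S: first cell '.' (not opp) -> no flip
Dir SE: first cell '.' (not opp) -> no flip

Answer: (3,5)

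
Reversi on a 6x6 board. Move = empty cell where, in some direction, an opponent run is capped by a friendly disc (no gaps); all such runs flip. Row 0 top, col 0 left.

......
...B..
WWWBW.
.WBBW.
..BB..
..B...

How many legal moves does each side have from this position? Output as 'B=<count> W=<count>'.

-- B to move --
(1,0): flips 1 -> legal
(1,1): flips 1 -> legal
(1,2): flips 1 -> legal
(1,4): no bracket -> illegal
(1,5): flips 1 -> legal
(2,5): flips 2 -> legal
(3,0): flips 1 -> legal
(3,5): flips 2 -> legal
(4,0): flips 2 -> legal
(4,1): no bracket -> illegal
(4,4): no bracket -> illegal
(4,5): flips 1 -> legal
B mobility = 9
-- W to move --
(0,2): flips 1 -> legal
(0,3): no bracket -> illegal
(0,4): flips 1 -> legal
(1,2): flips 1 -> legal
(1,4): no bracket -> illegal
(4,1): no bracket -> illegal
(4,4): flips 1 -> legal
(5,1): flips 2 -> legal
(5,3): flips 1 -> legal
(5,4): flips 2 -> legal
W mobility = 7

Answer: B=9 W=7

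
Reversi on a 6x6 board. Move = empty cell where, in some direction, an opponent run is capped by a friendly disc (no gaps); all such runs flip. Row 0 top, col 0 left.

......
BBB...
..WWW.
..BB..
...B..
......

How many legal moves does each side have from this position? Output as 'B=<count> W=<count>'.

-- B to move --
(1,3): flips 1 -> legal
(1,4): flips 1 -> legal
(1,5): flips 1 -> legal
(2,1): no bracket -> illegal
(2,5): no bracket -> illegal
(3,1): no bracket -> illegal
(3,4): flips 1 -> legal
(3,5): no bracket -> illegal
B mobility = 4
-- W to move --
(0,0): flips 1 -> legal
(0,1): flips 1 -> legal
(0,2): flips 1 -> legal
(0,3): no bracket -> illegal
(1,3): no bracket -> illegal
(2,0): no bracket -> illegal
(2,1): no bracket -> illegal
(3,1): no bracket -> illegal
(3,4): no bracket -> illegal
(4,1): flips 1 -> legal
(4,2): flips 2 -> legal
(4,4): flips 1 -> legal
(5,2): no bracket -> illegal
(5,3): flips 2 -> legal
(5,4): no bracket -> illegal
W mobility = 7

Answer: B=4 W=7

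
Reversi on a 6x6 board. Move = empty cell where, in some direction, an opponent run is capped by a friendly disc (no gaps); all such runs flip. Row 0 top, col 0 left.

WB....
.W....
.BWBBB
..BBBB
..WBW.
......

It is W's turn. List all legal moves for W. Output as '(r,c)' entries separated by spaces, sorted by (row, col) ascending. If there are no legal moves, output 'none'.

Answer: (0,2) (1,4) (1,5) (2,0) (3,1)

Derivation:
(0,2): flips 1 -> legal
(1,0): no bracket -> illegal
(1,2): no bracket -> illegal
(1,3): no bracket -> illegal
(1,4): flips 2 -> legal
(1,5): flips 2 -> legal
(2,0): flips 1 -> legal
(3,0): no bracket -> illegal
(3,1): flips 1 -> legal
(4,1): no bracket -> illegal
(4,5): no bracket -> illegal
(5,2): no bracket -> illegal
(5,3): no bracket -> illegal
(5,4): no bracket -> illegal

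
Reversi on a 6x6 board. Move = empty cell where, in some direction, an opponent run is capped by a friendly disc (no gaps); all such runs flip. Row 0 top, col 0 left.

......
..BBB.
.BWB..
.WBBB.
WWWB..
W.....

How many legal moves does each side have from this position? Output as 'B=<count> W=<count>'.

-- B to move --
(1,1): flips 1 -> legal
(2,0): no bracket -> illegal
(3,0): flips 1 -> legal
(5,1): flips 3 -> legal
(5,2): flips 1 -> legal
(5,3): no bracket -> illegal
B mobility = 4
-- W to move --
(0,1): no bracket -> illegal
(0,2): flips 1 -> legal
(0,3): no bracket -> illegal
(0,4): flips 1 -> legal
(0,5): flips 3 -> legal
(1,0): no bracket -> illegal
(1,1): flips 1 -> legal
(1,5): no bracket -> illegal
(2,0): flips 1 -> legal
(2,4): flips 2 -> legal
(2,5): no bracket -> illegal
(3,0): no bracket -> illegal
(3,5): flips 3 -> legal
(4,4): flips 2 -> legal
(4,5): no bracket -> illegal
(5,2): no bracket -> illegal
(5,3): no bracket -> illegal
(5,4): no bracket -> illegal
W mobility = 8

Answer: B=4 W=8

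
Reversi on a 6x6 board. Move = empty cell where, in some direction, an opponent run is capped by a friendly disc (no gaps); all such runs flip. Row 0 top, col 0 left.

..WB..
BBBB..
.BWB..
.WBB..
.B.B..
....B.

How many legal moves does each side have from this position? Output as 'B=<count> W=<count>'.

-- B to move --
(0,1): flips 1 -> legal
(2,0): no bracket -> illegal
(3,0): flips 1 -> legal
(4,0): flips 2 -> legal
(4,2): no bracket -> illegal
B mobility = 3
-- W to move --
(0,0): flips 1 -> legal
(0,1): flips 2 -> legal
(0,4): flips 2 -> legal
(1,4): no bracket -> illegal
(2,0): flips 2 -> legal
(2,4): flips 2 -> legal
(3,0): no bracket -> illegal
(3,4): flips 2 -> legal
(4,0): no bracket -> illegal
(4,2): flips 1 -> legal
(4,4): flips 1 -> legal
(4,5): no bracket -> illegal
(5,0): no bracket -> illegal
(5,1): flips 1 -> legal
(5,2): no bracket -> illegal
(5,3): no bracket -> illegal
(5,5): no bracket -> illegal
W mobility = 9

Answer: B=3 W=9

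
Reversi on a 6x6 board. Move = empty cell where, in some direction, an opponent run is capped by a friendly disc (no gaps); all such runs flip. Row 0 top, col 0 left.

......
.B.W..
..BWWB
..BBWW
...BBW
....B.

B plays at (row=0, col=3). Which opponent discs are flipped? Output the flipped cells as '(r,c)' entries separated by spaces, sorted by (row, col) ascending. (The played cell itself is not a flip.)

Dir NW: edge -> no flip
Dir N: edge -> no flip
Dir NE: edge -> no flip
Dir W: first cell '.' (not opp) -> no flip
Dir E: first cell '.' (not opp) -> no flip
Dir SW: first cell '.' (not opp) -> no flip
Dir S: opp run (1,3) (2,3) capped by B -> flip
Dir SE: first cell '.' (not opp) -> no flip

Answer: (1,3) (2,3)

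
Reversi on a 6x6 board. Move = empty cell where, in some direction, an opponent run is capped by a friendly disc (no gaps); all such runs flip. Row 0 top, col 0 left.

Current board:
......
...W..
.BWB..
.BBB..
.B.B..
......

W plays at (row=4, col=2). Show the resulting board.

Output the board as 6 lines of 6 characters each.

Answer: ......
...W..
.BWB..
.BWB..
.BWB..
......

Derivation:
Place W at (4,2); scan 8 dirs for brackets.
Dir NW: opp run (3,1), next='.' -> no flip
Dir N: opp run (3,2) capped by W -> flip
Dir NE: opp run (3,3), next='.' -> no flip
Dir W: opp run (4,1), next='.' -> no flip
Dir E: opp run (4,3), next='.' -> no flip
Dir SW: first cell '.' (not opp) -> no flip
Dir S: first cell '.' (not opp) -> no flip
Dir SE: first cell '.' (not opp) -> no flip
All flips: (3,2)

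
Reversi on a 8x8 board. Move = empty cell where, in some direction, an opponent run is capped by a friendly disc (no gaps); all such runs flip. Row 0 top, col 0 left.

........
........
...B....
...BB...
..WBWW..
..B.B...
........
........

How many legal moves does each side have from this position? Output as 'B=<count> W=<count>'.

-- B to move --
(3,1): no bracket -> illegal
(3,2): flips 1 -> legal
(3,5): no bracket -> illegal
(3,6): flips 1 -> legal
(4,1): flips 1 -> legal
(4,6): flips 2 -> legal
(5,1): flips 1 -> legal
(5,3): no bracket -> illegal
(5,5): flips 1 -> legal
(5,6): flips 1 -> legal
B mobility = 7
-- W to move --
(1,2): flips 2 -> legal
(1,3): no bracket -> illegal
(1,4): no bracket -> illegal
(2,2): flips 1 -> legal
(2,4): flips 2 -> legal
(2,5): no bracket -> illegal
(3,2): no bracket -> illegal
(3,5): no bracket -> illegal
(4,1): no bracket -> illegal
(5,1): no bracket -> illegal
(5,3): no bracket -> illegal
(5,5): no bracket -> illegal
(6,1): no bracket -> illegal
(6,2): flips 1 -> legal
(6,3): flips 1 -> legal
(6,4): flips 1 -> legal
(6,5): no bracket -> illegal
W mobility = 6

Answer: B=7 W=6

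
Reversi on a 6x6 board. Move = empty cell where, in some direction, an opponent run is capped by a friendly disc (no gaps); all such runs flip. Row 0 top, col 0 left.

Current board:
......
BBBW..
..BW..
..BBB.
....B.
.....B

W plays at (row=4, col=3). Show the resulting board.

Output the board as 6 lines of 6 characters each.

Answer: ......
BBBW..
..BW..
..BWB.
...WB.
.....B

Derivation:
Place W at (4,3); scan 8 dirs for brackets.
Dir NW: opp run (3,2), next='.' -> no flip
Dir N: opp run (3,3) capped by W -> flip
Dir NE: opp run (3,4), next='.' -> no flip
Dir W: first cell '.' (not opp) -> no flip
Dir E: opp run (4,4), next='.' -> no flip
Dir SW: first cell '.' (not opp) -> no flip
Dir S: first cell '.' (not opp) -> no flip
Dir SE: first cell '.' (not opp) -> no flip
All flips: (3,3)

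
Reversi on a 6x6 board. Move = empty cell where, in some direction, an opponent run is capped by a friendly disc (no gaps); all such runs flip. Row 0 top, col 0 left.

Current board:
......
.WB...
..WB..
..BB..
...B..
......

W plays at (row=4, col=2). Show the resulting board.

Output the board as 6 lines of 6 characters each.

Answer: ......
.WB...
..WB..
..WB..
..WB..
......

Derivation:
Place W at (4,2); scan 8 dirs for brackets.
Dir NW: first cell '.' (not opp) -> no flip
Dir N: opp run (3,2) capped by W -> flip
Dir NE: opp run (3,3), next='.' -> no flip
Dir W: first cell '.' (not opp) -> no flip
Dir E: opp run (4,3), next='.' -> no flip
Dir SW: first cell '.' (not opp) -> no flip
Dir S: first cell '.' (not opp) -> no flip
Dir SE: first cell '.' (not opp) -> no flip
All flips: (3,2)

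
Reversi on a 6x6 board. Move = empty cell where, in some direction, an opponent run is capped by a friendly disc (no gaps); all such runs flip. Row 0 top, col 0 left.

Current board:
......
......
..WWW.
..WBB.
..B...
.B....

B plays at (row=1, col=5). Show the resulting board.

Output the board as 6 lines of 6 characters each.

Place B at (1,5); scan 8 dirs for brackets.
Dir NW: first cell '.' (not opp) -> no flip
Dir N: first cell '.' (not opp) -> no flip
Dir NE: edge -> no flip
Dir W: first cell '.' (not opp) -> no flip
Dir E: edge -> no flip
Dir SW: opp run (2,4) capped by B -> flip
Dir S: first cell '.' (not opp) -> no flip
Dir SE: edge -> no flip
All flips: (2,4)

Answer: ......
.....B
..WWB.
..WBB.
..B...
.B....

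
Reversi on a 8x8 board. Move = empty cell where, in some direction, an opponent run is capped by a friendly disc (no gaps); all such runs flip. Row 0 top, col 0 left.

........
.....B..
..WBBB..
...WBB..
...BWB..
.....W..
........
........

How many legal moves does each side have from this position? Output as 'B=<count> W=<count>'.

Answer: B=6 W=9

Derivation:
-- B to move --
(1,1): no bracket -> illegal
(1,2): no bracket -> illegal
(1,3): no bracket -> illegal
(2,1): flips 1 -> legal
(3,1): no bracket -> illegal
(3,2): flips 1 -> legal
(4,2): flips 1 -> legal
(4,6): no bracket -> illegal
(5,3): flips 1 -> legal
(5,4): flips 1 -> legal
(5,6): no bracket -> illegal
(6,4): no bracket -> illegal
(6,5): flips 1 -> legal
(6,6): no bracket -> illegal
B mobility = 6
-- W to move --
(0,4): no bracket -> illegal
(0,5): flips 4 -> legal
(0,6): flips 2 -> legal
(1,2): no bracket -> illegal
(1,3): flips 1 -> legal
(1,4): flips 2 -> legal
(1,6): no bracket -> illegal
(2,6): flips 4 -> legal
(3,2): no bracket -> illegal
(3,6): flips 2 -> legal
(4,2): flips 1 -> legal
(4,6): flips 1 -> legal
(5,2): no bracket -> illegal
(5,3): flips 1 -> legal
(5,4): no bracket -> illegal
(5,6): no bracket -> illegal
W mobility = 9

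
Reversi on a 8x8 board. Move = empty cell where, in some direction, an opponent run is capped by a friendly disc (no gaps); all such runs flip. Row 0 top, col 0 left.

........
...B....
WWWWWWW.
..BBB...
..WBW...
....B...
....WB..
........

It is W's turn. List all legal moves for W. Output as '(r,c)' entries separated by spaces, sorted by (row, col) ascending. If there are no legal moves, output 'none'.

(0,2): flips 1 -> legal
(0,3): flips 1 -> legal
(0,4): flips 1 -> legal
(1,2): no bracket -> illegal
(1,4): no bracket -> illegal
(3,1): no bracket -> illegal
(3,5): no bracket -> illegal
(4,1): flips 1 -> legal
(4,5): flips 1 -> legal
(5,2): flips 2 -> legal
(5,3): flips 2 -> legal
(5,5): no bracket -> illegal
(5,6): no bracket -> illegal
(6,3): no bracket -> illegal
(6,6): flips 1 -> legal
(7,4): no bracket -> illegal
(7,5): no bracket -> illegal
(7,6): flips 4 -> legal

Answer: (0,2) (0,3) (0,4) (4,1) (4,5) (5,2) (5,3) (6,6) (7,6)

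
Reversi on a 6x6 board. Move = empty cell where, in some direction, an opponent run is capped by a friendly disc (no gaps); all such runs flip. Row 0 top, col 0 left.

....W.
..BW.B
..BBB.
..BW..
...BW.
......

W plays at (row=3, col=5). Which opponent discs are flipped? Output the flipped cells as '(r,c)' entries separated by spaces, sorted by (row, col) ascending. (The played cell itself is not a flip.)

Dir NW: opp run (2,4) capped by W -> flip
Dir N: first cell '.' (not opp) -> no flip
Dir NE: edge -> no flip
Dir W: first cell '.' (not opp) -> no flip
Dir E: edge -> no flip
Dir SW: first cell 'W' (not opp) -> no flip
Dir S: first cell '.' (not opp) -> no flip
Dir SE: edge -> no flip

Answer: (2,4)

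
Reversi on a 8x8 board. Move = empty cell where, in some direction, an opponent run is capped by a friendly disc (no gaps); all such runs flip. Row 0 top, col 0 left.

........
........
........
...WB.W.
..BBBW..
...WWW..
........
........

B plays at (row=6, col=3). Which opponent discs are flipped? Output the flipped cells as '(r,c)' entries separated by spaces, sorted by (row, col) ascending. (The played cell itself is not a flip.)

Answer: (5,3)

Derivation:
Dir NW: first cell '.' (not opp) -> no flip
Dir N: opp run (5,3) capped by B -> flip
Dir NE: opp run (5,4) (4,5) (3,6), next='.' -> no flip
Dir W: first cell '.' (not opp) -> no flip
Dir E: first cell '.' (not opp) -> no flip
Dir SW: first cell '.' (not opp) -> no flip
Dir S: first cell '.' (not opp) -> no flip
Dir SE: first cell '.' (not opp) -> no flip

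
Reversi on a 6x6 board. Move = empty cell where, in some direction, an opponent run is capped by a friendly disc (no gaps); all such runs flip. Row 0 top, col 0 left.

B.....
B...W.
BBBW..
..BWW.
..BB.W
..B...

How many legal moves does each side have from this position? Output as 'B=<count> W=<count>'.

Answer: B=6 W=5

Derivation:
-- B to move --
(0,3): no bracket -> illegal
(0,4): no bracket -> illegal
(0,5): flips 2 -> legal
(1,2): no bracket -> illegal
(1,3): flips 2 -> legal
(1,5): no bracket -> illegal
(2,4): flips 2 -> legal
(2,5): flips 1 -> legal
(3,5): flips 2 -> legal
(4,4): flips 1 -> legal
(5,4): no bracket -> illegal
(5,5): no bracket -> illegal
B mobility = 6
-- W to move --
(0,1): no bracket -> illegal
(1,1): flips 1 -> legal
(1,2): no bracket -> illegal
(1,3): no bracket -> illegal
(3,0): no bracket -> illegal
(3,1): flips 1 -> legal
(4,1): flips 1 -> legal
(4,4): no bracket -> illegal
(5,1): flips 1 -> legal
(5,3): flips 1 -> legal
(5,4): no bracket -> illegal
W mobility = 5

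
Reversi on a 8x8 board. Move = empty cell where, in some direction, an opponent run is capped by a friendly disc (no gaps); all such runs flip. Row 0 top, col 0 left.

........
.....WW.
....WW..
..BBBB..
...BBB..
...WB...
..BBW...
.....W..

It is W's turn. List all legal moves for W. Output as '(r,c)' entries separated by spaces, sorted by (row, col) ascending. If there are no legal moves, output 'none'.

Answer: (2,3) (2,6) (4,2) (4,6) (5,2) (5,5) (6,1) (7,1) (7,3)

Derivation:
(2,1): no bracket -> illegal
(2,2): no bracket -> illegal
(2,3): flips 2 -> legal
(2,6): flips 2 -> legal
(3,1): no bracket -> illegal
(3,6): no bracket -> illegal
(4,1): no bracket -> illegal
(4,2): flips 1 -> legal
(4,6): flips 1 -> legal
(5,1): no bracket -> illegal
(5,2): flips 2 -> legal
(5,5): flips 3 -> legal
(5,6): no bracket -> illegal
(6,1): flips 2 -> legal
(6,5): no bracket -> illegal
(7,1): flips 1 -> legal
(7,2): no bracket -> illegal
(7,3): flips 1 -> legal
(7,4): no bracket -> illegal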